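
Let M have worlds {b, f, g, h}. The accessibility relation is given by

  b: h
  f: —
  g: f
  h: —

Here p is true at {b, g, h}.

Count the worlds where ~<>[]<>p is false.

2

b: <>[]<>p is T. ✗
f: <>[]<>p is F. ✓
g: <>[]<>p is T. ✗
h: <>[]<>p is F. ✓
Satisfying worlds: {f, h}.
So ~<>[]<>p fails at the other 2 worlds.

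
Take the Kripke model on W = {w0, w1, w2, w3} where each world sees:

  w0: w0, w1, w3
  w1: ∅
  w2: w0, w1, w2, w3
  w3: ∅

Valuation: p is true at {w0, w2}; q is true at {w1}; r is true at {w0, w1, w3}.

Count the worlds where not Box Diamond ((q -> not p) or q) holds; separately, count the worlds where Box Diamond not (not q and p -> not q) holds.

2 and 2

For not Box Diamond ((q -> not p) or q):
w0: Box Diamond ((q -> not p) or q) is F. ✓
w1: Box Diamond ((q -> not p) or q) is T. ✗
w2: Box Diamond ((q -> not p) or q) is F. ✓
w3: Box Diamond ((q -> not p) or q) is T. ✗
— 2 worlds.
For Box Diamond not (not q and p -> not q):
w0: successors {w0, w1, w3}; Diamond not (not q and p -> not q) there: w0:F, w1:F, w3:F. ✗
w1: no successors, so Box Diamond not (not q and p -> not q) holds vacuously. ✓
w2: successors {w0, w1, w2, w3}; Diamond not (not q and p -> not q) there: w0:F, w1:F, w2:F, w3:F. ✗
w3: no successors, so Box Diamond not (not q and p -> not q) holds vacuously. ✓
— 2 worlds.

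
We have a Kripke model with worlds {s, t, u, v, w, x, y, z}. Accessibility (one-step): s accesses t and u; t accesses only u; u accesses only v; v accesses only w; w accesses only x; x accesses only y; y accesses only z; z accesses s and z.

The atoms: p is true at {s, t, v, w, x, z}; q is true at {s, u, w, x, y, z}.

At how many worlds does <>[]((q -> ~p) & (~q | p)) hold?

s: successors {t, u}; []((q -> ~p) & (~q | p)) there: t:F, u:T. ✓
t: successors {u}; []((q -> ~p) & (~q | p)) there: u:T. ✓
u: successors {v}; []((q -> ~p) & (~q | p)) there: v:F. ✗
v: successors {w}; []((q -> ~p) & (~q | p)) there: w:F. ✗
w: successors {x}; []((q -> ~p) & (~q | p)) there: x:F. ✗
x: successors {y}; []((q -> ~p) & (~q | p)) there: y:F. ✗
y: successors {z}; []((q -> ~p) & (~q | p)) there: z:F. ✗
z: successors {s, z}; []((q -> ~p) & (~q | p)) there: s:F, z:F. ✗
Satisfying worlds: {s, t}.

2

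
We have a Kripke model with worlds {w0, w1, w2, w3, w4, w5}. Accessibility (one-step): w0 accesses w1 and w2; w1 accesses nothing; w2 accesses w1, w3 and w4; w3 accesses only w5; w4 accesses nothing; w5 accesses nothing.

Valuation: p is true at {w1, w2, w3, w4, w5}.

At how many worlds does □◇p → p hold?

6

w0: □◇p is F, p is F. ✓
w1: □◇p is T, p is T. ✓
w2: □◇p is F, p is T. ✓
w3: □◇p is F, p is T. ✓
w4: □◇p is T, p is T. ✓
w5: □◇p is T, p is T. ✓
Satisfying worlds: {w0, w1, w2, w3, w4, w5}.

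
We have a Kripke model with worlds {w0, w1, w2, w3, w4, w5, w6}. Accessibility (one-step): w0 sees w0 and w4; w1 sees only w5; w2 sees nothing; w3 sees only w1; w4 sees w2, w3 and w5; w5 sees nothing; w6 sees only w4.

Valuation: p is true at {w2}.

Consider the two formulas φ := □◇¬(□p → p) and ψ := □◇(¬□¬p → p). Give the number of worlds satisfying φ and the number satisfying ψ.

4 and 5

For □◇¬(□p → p):
w0: successors {w0, w4}; ◇¬(□p → p) there: w0:F, w4:T. ✗
w1: successors {w5}; ◇¬(□p → p) there: w5:F. ✗
w2: no successors, so □◇¬(□p → p) holds vacuously. ✓
w3: successors {w1}; ◇¬(□p → p) there: w1:T. ✓
w4: successors {w2, w3, w5}; ◇¬(□p → p) there: w2:F, w3:F, w5:F. ✗
w5: no successors, so □◇¬(□p → p) holds vacuously. ✓
w6: successors {w4}; ◇¬(□p → p) there: w4:T. ✓
— 4 worlds.
For □◇(¬□¬p → p):
w0: successors {w0, w4}; ◇(¬□¬p → p) there: w0:T, w4:T. ✓
w1: successors {w5}; ◇(¬□¬p → p) there: w5:F. ✗
w2: no successors, so □◇(¬□¬p → p) holds vacuously. ✓
w3: successors {w1}; ◇(¬□¬p → p) there: w1:T. ✓
w4: successors {w2, w3, w5}; ◇(¬□¬p → p) there: w2:F, w3:T, w5:F. ✗
w5: no successors, so □◇(¬□¬p → p) holds vacuously. ✓
w6: successors {w4}; ◇(¬□¬p → p) there: w4:T. ✓
— 5 worlds.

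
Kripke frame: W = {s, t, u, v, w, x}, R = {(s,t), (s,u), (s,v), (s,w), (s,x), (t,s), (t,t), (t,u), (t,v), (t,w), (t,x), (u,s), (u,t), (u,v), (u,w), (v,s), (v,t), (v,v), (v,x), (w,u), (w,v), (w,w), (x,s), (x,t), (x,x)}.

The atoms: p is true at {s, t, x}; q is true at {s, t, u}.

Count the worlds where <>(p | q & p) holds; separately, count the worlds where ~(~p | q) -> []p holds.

For <>(p | q & p):
s: successors {t, u, v, w, x}; p | q & p there: t:T, u:F, v:F, w:F, x:T. ✓
t: successors {s, t, u, v, w, x}; p | q & p there: s:T, t:T, u:F, v:F, w:F, x:T. ✓
u: successors {s, t, v, w}; p | q & p there: s:T, t:T, v:F, w:F. ✓
v: successors {s, t, v, x}; p | q & p there: s:T, t:T, v:F, x:T. ✓
w: successors {u, v, w}; p | q & p there: u:F, v:F, w:F. ✗
x: successors {s, t, x}; p | q & p there: s:T, t:T, x:T. ✓
— 5 worlds.
For ~(~p | q) -> []p:
s: ~(~p | q) is F, []p is F. ✓
t: ~(~p | q) is F, []p is F. ✓
u: ~(~p | q) is F, []p is F. ✓
v: ~(~p | q) is F, []p is F. ✓
w: ~(~p | q) is F, []p is F. ✓
x: ~(~p | q) is T, []p is T. ✓
— 6 worlds.

5 and 6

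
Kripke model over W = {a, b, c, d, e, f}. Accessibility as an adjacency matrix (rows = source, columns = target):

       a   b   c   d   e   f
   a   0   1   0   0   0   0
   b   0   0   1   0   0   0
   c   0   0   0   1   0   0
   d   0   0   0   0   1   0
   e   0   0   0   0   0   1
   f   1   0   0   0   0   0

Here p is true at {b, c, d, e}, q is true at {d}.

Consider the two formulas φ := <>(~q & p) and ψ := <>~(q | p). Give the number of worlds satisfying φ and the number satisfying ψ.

3 and 2

For <>(~q & p):
a: successors {b}; ~q & p there: b:T. ✓
b: successors {c}; ~q & p there: c:T. ✓
c: successors {d}; ~q & p there: d:F. ✗
d: successors {e}; ~q & p there: e:T. ✓
e: successors {f}; ~q & p there: f:F. ✗
f: successors {a}; ~q & p there: a:F. ✗
— 3 worlds.
For <>~(q | p):
a: successors {b}; ~(q | p) there: b:F. ✗
b: successors {c}; ~(q | p) there: c:F. ✗
c: successors {d}; ~(q | p) there: d:F. ✗
d: successors {e}; ~(q | p) there: e:F. ✗
e: successors {f}; ~(q | p) there: f:T. ✓
f: successors {a}; ~(q | p) there: a:T. ✓
— 2 worlds.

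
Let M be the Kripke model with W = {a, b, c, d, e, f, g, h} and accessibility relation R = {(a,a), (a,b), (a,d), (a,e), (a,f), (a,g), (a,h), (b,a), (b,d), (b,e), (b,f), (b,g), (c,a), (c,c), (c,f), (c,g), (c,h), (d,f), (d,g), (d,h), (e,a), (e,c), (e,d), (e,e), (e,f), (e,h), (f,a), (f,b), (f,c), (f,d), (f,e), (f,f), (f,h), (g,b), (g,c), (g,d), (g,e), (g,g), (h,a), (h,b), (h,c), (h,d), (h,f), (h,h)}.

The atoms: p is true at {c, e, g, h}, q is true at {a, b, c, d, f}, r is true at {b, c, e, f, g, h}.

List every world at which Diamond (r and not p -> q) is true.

a: successors {a, b, d, e, f, g, h}; r and not p -> q there: a:T, b:T, d:T, e:T, f:T, g:T, h:T. ✓
b: successors {a, d, e, f, g}; r and not p -> q there: a:T, d:T, e:T, f:T, g:T. ✓
c: successors {a, c, f, g, h}; r and not p -> q there: a:T, c:T, f:T, g:T, h:T. ✓
d: successors {f, g, h}; r and not p -> q there: f:T, g:T, h:T. ✓
e: successors {a, c, d, e, f, h}; r and not p -> q there: a:T, c:T, d:T, e:T, f:T, h:T. ✓
f: successors {a, b, c, d, e, f, h}; r and not p -> q there: a:T, b:T, c:T, d:T, e:T, f:T, h:T. ✓
g: successors {b, c, d, e, g}; r and not p -> q there: b:T, c:T, d:T, e:T, g:T. ✓
h: successors {a, b, c, d, f, h}; r and not p -> q there: a:T, b:T, c:T, d:T, f:T, h:T. ✓

{a, b, c, d, e, f, g, h}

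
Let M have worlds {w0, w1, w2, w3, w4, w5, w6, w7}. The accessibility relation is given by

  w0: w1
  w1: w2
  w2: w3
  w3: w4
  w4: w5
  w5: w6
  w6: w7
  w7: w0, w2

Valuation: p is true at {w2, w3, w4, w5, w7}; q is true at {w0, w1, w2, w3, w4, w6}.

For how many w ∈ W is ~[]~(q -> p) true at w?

6

w0: []~(q -> p) is T. ✗
w1: []~(q -> p) is F. ✓
w2: []~(q -> p) is F. ✓
w3: []~(q -> p) is F. ✓
w4: []~(q -> p) is F. ✓
w5: []~(q -> p) is T. ✗
w6: []~(q -> p) is F. ✓
w7: []~(q -> p) is F. ✓
Satisfying worlds: {w1, w2, w3, w4, w6, w7}.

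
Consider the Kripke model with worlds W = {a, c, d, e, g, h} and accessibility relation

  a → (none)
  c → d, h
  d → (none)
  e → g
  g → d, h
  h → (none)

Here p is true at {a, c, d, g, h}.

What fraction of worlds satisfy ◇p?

1/2

a: no successors, so ◇p fails. ✗
c: successors {d, h}; p there: d:T, h:T. ✓
d: no successors, so ◇p fails. ✗
e: successors {g}; p there: g:T. ✓
g: successors {d, h}; p there: d:T, h:T. ✓
h: no successors, so ◇p fails. ✗
That's 3 of 6 worlds, so 3/6 = 1/2.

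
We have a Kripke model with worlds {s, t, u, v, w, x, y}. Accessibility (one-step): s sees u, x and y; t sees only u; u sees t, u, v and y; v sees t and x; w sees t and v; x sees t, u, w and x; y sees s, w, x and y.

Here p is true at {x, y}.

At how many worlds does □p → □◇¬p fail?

s: □p is F, □◇¬p is T. ✓
t: □p is F, □◇¬p is T. ✓
u: □p is F, □◇¬p is T. ✓
v: □p is F, □◇¬p is T. ✓
w: □p is F, □◇¬p is T. ✓
x: □p is F, □◇¬p is T. ✓
y: □p is F, □◇¬p is T. ✓
Satisfying worlds: {s, t, u, v, w, x, y}.
So □p → □◇¬p fails at the other 0 worlds.

0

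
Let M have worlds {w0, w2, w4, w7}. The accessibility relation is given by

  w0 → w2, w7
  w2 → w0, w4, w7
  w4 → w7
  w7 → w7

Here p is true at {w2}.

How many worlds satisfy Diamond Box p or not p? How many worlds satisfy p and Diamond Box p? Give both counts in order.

For Diamond Box p or not p:
w0: Diamond Box p is F, not p is T. ✓
w2: Diamond Box p is F, not p is F. ✗
w4: Diamond Box p is F, not p is T. ✓
w7: Diamond Box p is F, not p is T. ✓
— 3 worlds.
For p and Diamond Box p:
w0: p is F, Diamond Box p is F. ✗
w2: p is T, Diamond Box p is F. ✗
w4: p is F, Diamond Box p is F. ✗
w7: p is F, Diamond Box p is F. ✗
— 0 worlds.

3 and 0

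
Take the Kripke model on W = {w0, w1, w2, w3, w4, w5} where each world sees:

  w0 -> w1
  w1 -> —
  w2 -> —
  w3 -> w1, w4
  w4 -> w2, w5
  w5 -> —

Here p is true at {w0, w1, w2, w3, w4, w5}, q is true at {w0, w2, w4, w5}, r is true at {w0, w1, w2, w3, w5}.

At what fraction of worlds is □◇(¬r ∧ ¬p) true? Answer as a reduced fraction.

1/2

w0: successors {w1}; ◇(¬r ∧ ¬p) there: w1:F. ✗
w1: no successors, so □◇(¬r ∧ ¬p) holds vacuously. ✓
w2: no successors, so □◇(¬r ∧ ¬p) holds vacuously. ✓
w3: successors {w1, w4}; ◇(¬r ∧ ¬p) there: w1:F, w4:F. ✗
w4: successors {w2, w5}; ◇(¬r ∧ ¬p) there: w2:F, w5:F. ✗
w5: no successors, so □◇(¬r ∧ ¬p) holds vacuously. ✓
That's 3 of 6 worlds, so 3/6 = 1/2.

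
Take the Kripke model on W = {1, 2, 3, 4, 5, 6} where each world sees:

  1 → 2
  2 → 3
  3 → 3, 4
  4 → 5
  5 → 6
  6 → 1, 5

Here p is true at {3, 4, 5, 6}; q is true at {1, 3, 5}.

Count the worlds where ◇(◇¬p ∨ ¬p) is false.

1: successors {2}; ◇¬p ∨ ¬p there: 2:T. ✓
2: successors {3}; ◇¬p ∨ ¬p there: 3:F. ✗
3: successors {3, 4}; ◇¬p ∨ ¬p there: 3:F, 4:F. ✗
4: successors {5}; ◇¬p ∨ ¬p there: 5:F. ✗
5: successors {6}; ◇¬p ∨ ¬p there: 6:T. ✓
6: successors {1, 5}; ◇¬p ∨ ¬p there: 1:T, 5:F. ✓
Satisfying worlds: {1, 5, 6}.
So ◇(◇¬p ∨ ¬p) fails at the other 3 worlds.

3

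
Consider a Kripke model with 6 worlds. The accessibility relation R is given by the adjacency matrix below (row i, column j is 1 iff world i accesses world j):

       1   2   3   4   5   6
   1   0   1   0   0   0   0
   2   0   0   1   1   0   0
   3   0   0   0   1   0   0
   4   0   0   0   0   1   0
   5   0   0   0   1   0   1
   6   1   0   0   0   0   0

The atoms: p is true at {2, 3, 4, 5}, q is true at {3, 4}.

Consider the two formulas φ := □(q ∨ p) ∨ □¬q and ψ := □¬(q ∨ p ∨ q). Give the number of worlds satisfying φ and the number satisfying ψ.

5 and 1

For □(q ∨ p) ∨ □¬q:
1: □(q ∨ p) is T, □¬q is T. ✓
2: □(q ∨ p) is T, □¬q is F. ✓
3: □(q ∨ p) is T, □¬q is F. ✓
4: □(q ∨ p) is T, □¬q is T. ✓
5: □(q ∨ p) is F, □¬q is F. ✗
6: □(q ∨ p) is F, □¬q is T. ✓
— 5 worlds.
For □¬(q ∨ p ∨ q):
1: successors {2}; ¬(q ∨ p ∨ q) there: 2:F. ✗
2: successors {3, 4}; ¬(q ∨ p ∨ q) there: 3:F, 4:F. ✗
3: successors {4}; ¬(q ∨ p ∨ q) there: 4:F. ✗
4: successors {5}; ¬(q ∨ p ∨ q) there: 5:F. ✗
5: successors {4, 6}; ¬(q ∨ p ∨ q) there: 4:F, 6:T. ✗
6: successors {1}; ¬(q ∨ p ∨ q) there: 1:T. ✓
— 1 world.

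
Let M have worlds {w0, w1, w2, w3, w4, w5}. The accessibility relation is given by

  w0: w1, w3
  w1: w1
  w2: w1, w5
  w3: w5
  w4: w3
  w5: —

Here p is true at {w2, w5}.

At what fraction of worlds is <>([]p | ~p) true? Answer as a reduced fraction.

w0: successors {w1, w3}; []p | ~p there: w1:T, w3:T. ✓
w1: successors {w1}; []p | ~p there: w1:T. ✓
w2: successors {w1, w5}; []p | ~p there: w1:T, w5:T. ✓
w3: successors {w5}; []p | ~p there: w5:T. ✓
w4: successors {w3}; []p | ~p there: w3:T. ✓
w5: no successors, so <>([]p | ~p) fails. ✗
That's 5 of 6 worlds, so 5/6.

5/6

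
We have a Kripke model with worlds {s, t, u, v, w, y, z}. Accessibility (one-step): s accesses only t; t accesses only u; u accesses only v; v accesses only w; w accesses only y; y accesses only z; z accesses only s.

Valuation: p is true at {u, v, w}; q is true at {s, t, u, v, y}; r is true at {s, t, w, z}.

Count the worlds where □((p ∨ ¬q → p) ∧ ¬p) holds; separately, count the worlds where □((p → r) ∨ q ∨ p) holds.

3 and 7

For □((p ∨ ¬q → p) ∧ ¬p):
s: successors {t}; (p ∨ ¬q → p) ∧ ¬p there: t:T. ✓
t: successors {u}; (p ∨ ¬q → p) ∧ ¬p there: u:F. ✗
u: successors {v}; (p ∨ ¬q → p) ∧ ¬p there: v:F. ✗
v: successors {w}; (p ∨ ¬q → p) ∧ ¬p there: w:F. ✗
w: successors {y}; (p ∨ ¬q → p) ∧ ¬p there: y:T. ✓
y: successors {z}; (p ∨ ¬q → p) ∧ ¬p there: z:F. ✗
z: successors {s}; (p ∨ ¬q → p) ∧ ¬p there: s:T. ✓
— 3 worlds.
For □((p → r) ∨ q ∨ p):
s: successors {t}; (p → r) ∨ q ∨ p there: t:T. ✓
t: successors {u}; (p → r) ∨ q ∨ p there: u:T. ✓
u: successors {v}; (p → r) ∨ q ∨ p there: v:T. ✓
v: successors {w}; (p → r) ∨ q ∨ p there: w:T. ✓
w: successors {y}; (p → r) ∨ q ∨ p there: y:T. ✓
y: successors {z}; (p → r) ∨ q ∨ p there: z:T. ✓
z: successors {s}; (p → r) ∨ q ∨ p there: s:T. ✓
— 7 worlds.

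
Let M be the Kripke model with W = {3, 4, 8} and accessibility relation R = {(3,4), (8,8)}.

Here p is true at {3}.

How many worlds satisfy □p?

3: successors {4}; p there: 4:F. ✗
4: no successors, so □p holds vacuously. ✓
8: successors {8}; p there: 8:F. ✗
Satisfying worlds: {4}.

1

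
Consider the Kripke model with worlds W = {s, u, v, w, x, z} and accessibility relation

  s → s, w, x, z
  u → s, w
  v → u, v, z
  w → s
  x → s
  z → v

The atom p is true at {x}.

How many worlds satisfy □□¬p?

2

s: successors {s, w, x, z}; □¬p there: s:F, w:T, x:T, z:T. ✗
u: successors {s, w}; □¬p there: s:F, w:T. ✗
v: successors {u, v, z}; □¬p there: u:T, v:T, z:T. ✓
w: successors {s}; □¬p there: s:F. ✗
x: successors {s}; □¬p there: s:F. ✗
z: successors {v}; □¬p there: v:T. ✓
Satisfying worlds: {v, z}.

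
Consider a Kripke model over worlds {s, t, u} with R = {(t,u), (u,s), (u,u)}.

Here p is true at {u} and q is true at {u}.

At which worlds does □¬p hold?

{s}

s: no successors, so □¬p holds vacuously. ✓
t: successors {u}; ¬p there: u:F. ✗
u: successors {s, u}; ¬p there: s:T, u:F. ✗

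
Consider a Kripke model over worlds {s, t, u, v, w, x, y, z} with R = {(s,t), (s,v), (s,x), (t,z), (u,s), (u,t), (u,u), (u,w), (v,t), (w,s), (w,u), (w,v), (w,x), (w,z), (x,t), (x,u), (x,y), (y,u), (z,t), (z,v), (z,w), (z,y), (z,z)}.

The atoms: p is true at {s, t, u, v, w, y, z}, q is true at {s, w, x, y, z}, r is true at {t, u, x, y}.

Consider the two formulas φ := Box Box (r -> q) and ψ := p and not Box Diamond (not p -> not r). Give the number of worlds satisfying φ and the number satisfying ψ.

1 and 0

For Box Box (r -> q):
s: successors {t, v, x}; Box (r -> q) there: t:T, v:F, x:F. ✗
t: successors {z}; Box (r -> q) there: z:F. ✗
u: successors {s, t, u, w}; Box (r -> q) there: s:F, t:T, u:F, w:F. ✗
v: successors {t}; Box (r -> q) there: t:T. ✓
w: successors {s, u, v, x, z}; Box (r -> q) there: s:F, u:F, v:F, x:F, z:F. ✗
x: successors {t, u, y}; Box (r -> q) there: t:T, u:F, y:F. ✗
y: successors {u}; Box (r -> q) there: u:F. ✗
z: successors {t, v, w, y, z}; Box (r -> q) there: t:T, v:F, w:F, y:F, z:F. ✗
— 1 world.
For p and not Box Diamond (not p -> not r):
s: p is T, not Box Diamond (not p -> not r) is F. ✗
t: p is T, not Box Diamond (not p -> not r) is F. ✗
u: p is T, not Box Diamond (not p -> not r) is F. ✗
v: p is T, not Box Diamond (not p -> not r) is F. ✗
w: p is T, not Box Diamond (not p -> not r) is F. ✗
x: p is F, not Box Diamond (not p -> not r) is F. ✗
y: p is T, not Box Diamond (not p -> not r) is F. ✗
z: p is T, not Box Diamond (not p -> not r) is F. ✗
— 0 worlds.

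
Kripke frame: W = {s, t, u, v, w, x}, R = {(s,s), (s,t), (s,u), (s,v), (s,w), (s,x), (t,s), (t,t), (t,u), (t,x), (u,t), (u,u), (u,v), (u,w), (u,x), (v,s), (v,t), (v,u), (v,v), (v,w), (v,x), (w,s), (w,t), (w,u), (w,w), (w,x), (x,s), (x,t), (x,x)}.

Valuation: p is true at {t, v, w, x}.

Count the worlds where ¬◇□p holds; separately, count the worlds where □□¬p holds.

6 and 0

For ¬◇□p:
s: ◇□p is F. ✓
t: ◇□p is F. ✓
u: ◇□p is F. ✓
v: ◇□p is F. ✓
w: ◇□p is F. ✓
x: ◇□p is F. ✓
— 6 worlds.
For □□¬p:
s: successors {s, t, u, v, w, x}; □¬p there: s:F, t:F, u:F, v:F, w:F, x:F. ✗
t: successors {s, t, u, x}; □¬p there: s:F, t:F, u:F, x:F. ✗
u: successors {t, u, v, w, x}; □¬p there: t:F, u:F, v:F, w:F, x:F. ✗
v: successors {s, t, u, v, w, x}; □¬p there: s:F, t:F, u:F, v:F, w:F, x:F. ✗
w: successors {s, t, u, w, x}; □¬p there: s:F, t:F, u:F, w:F, x:F. ✗
x: successors {s, t, x}; □¬p there: s:F, t:F, x:F. ✗
— 0 worlds.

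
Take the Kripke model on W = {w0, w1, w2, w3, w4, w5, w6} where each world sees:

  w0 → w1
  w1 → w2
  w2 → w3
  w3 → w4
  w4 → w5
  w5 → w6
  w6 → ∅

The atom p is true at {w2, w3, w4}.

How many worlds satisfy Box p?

4

w0: successors {w1}; p there: w1:F. ✗
w1: successors {w2}; p there: w2:T. ✓
w2: successors {w3}; p there: w3:T. ✓
w3: successors {w4}; p there: w4:T. ✓
w4: successors {w5}; p there: w5:F. ✗
w5: successors {w6}; p there: w6:F. ✗
w6: no successors, so Box p holds vacuously. ✓
Satisfying worlds: {w1, w2, w3, w6}.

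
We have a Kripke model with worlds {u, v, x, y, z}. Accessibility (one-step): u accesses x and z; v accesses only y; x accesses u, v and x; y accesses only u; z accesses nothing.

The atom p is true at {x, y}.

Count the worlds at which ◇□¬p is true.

u: successors {x, z}; □¬p there: x:F, z:T. ✓
v: successors {y}; □¬p there: y:T. ✓
x: successors {u, v, x}; □¬p there: u:F, v:F, x:F. ✗
y: successors {u}; □¬p there: u:F. ✗
z: no successors, so ◇□¬p fails. ✗
Satisfying worlds: {u, v}.

2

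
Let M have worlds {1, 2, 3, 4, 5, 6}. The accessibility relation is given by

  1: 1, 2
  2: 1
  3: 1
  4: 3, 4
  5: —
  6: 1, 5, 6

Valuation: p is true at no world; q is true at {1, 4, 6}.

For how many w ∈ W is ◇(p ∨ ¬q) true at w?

3

1: successors {1, 2}; p ∨ ¬q there: 1:F, 2:T. ✓
2: successors {1}; p ∨ ¬q there: 1:F. ✗
3: successors {1}; p ∨ ¬q there: 1:F. ✗
4: successors {3, 4}; p ∨ ¬q there: 3:T, 4:F. ✓
5: no successors, so ◇(p ∨ ¬q) fails. ✗
6: successors {1, 5, 6}; p ∨ ¬q there: 1:F, 5:T, 6:F. ✓
Satisfying worlds: {1, 4, 6}.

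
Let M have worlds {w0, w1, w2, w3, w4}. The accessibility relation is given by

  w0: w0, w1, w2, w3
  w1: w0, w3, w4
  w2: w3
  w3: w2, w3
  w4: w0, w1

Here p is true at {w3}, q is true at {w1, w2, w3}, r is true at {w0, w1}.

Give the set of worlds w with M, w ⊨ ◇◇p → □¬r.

{w2, w3}

w0: ◇◇p is T, □¬r is F. ✗
w1: ◇◇p is T, □¬r is F. ✗
w2: ◇◇p is T, □¬r is T. ✓
w3: ◇◇p is T, □¬r is T. ✓
w4: ◇◇p is T, □¬r is F. ✗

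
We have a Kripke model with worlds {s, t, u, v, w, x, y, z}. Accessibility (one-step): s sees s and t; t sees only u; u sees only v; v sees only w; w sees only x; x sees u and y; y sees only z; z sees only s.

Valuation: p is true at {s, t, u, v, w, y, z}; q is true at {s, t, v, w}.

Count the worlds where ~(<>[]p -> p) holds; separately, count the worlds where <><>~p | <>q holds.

For ~(<>[]p -> p):
s: <>[]p -> p is T. ✗
t: <>[]p -> p is T. ✗
u: <>[]p -> p is T. ✗
v: <>[]p -> p is T. ✗
w: <>[]p -> p is T. ✗
x: <>[]p -> p is F. ✓
y: <>[]p -> p is T. ✗
z: <>[]p -> p is T. ✗
— 1 world.
For <><>~p | <>q:
s: <><>~p is F, <>q is T. ✓
t: <><>~p is F, <>q is F. ✗
u: <><>~p is F, <>q is T. ✓
v: <><>~p is T, <>q is T. ✓
w: <><>~p is F, <>q is F. ✗
x: <><>~p is F, <>q is F. ✗
y: <><>~p is F, <>q is F. ✗
z: <><>~p is F, <>q is T. ✓
— 4 worlds.

1 and 4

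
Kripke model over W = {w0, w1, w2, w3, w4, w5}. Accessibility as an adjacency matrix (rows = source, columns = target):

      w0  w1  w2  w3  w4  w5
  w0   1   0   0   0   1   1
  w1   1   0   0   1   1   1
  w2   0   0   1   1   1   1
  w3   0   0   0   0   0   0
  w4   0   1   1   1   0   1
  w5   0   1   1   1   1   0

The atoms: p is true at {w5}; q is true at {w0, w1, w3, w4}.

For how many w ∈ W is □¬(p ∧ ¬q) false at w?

4

w0: successors {w0, w4, w5}; ¬(p ∧ ¬q) there: w0:T, w4:T, w5:F. ✗
w1: successors {w0, w3, w4, w5}; ¬(p ∧ ¬q) there: w0:T, w3:T, w4:T, w5:F. ✗
w2: successors {w2, w3, w4, w5}; ¬(p ∧ ¬q) there: w2:T, w3:T, w4:T, w5:F. ✗
w3: no successors, so □¬(p ∧ ¬q) holds vacuously. ✓
w4: successors {w1, w2, w3, w5}; ¬(p ∧ ¬q) there: w1:T, w2:T, w3:T, w5:F. ✗
w5: successors {w1, w2, w3, w4}; ¬(p ∧ ¬q) there: w1:T, w2:T, w3:T, w4:T. ✓
Satisfying worlds: {w3, w5}.
So □¬(p ∧ ¬q) fails at the other 4 worlds.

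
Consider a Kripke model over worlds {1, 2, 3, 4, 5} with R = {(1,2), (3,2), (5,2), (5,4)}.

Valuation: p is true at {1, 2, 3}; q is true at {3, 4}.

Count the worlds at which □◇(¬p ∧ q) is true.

1: successors {2}; ◇(¬p ∧ q) there: 2:F. ✗
2: no successors, so □◇(¬p ∧ q) holds vacuously. ✓
3: successors {2}; ◇(¬p ∧ q) there: 2:F. ✗
4: no successors, so □◇(¬p ∧ q) holds vacuously. ✓
5: successors {2, 4}; ◇(¬p ∧ q) there: 2:F, 4:F. ✗
Satisfying worlds: {2, 4}.

2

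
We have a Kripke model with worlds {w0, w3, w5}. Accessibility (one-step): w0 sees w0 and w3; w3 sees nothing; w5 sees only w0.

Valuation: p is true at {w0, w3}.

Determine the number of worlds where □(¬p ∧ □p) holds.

w0: successors {w0, w3}; ¬p ∧ □p there: w0:F, w3:F. ✗
w3: no successors, so □(¬p ∧ □p) holds vacuously. ✓
w5: successors {w0}; ¬p ∧ □p there: w0:F. ✗
Satisfying worlds: {w3}.

1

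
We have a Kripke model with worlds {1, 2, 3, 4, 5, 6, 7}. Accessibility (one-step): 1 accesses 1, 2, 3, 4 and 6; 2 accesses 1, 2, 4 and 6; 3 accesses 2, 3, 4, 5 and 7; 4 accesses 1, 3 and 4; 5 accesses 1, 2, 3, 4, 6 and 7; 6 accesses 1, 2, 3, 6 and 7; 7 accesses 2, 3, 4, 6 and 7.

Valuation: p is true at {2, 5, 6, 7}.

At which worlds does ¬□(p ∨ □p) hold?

1: □(p ∨ □p) is F. ✓
2: □(p ∨ □p) is F. ✓
3: □(p ∨ □p) is F. ✓
4: □(p ∨ □p) is F. ✓
5: □(p ∨ □p) is F. ✓
6: □(p ∨ □p) is F. ✓
7: □(p ∨ □p) is F. ✓

{1, 2, 3, 4, 5, 6, 7}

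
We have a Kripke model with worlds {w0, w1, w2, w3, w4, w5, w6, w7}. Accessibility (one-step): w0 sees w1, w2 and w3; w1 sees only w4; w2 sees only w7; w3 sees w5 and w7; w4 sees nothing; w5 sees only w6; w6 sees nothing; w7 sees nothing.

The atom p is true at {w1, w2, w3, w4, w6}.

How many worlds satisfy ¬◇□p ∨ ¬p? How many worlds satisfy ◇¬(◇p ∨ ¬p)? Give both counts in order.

For ¬◇□p ∨ ¬p:
w0: ¬◇□p is F, ¬p is T. ✓
w1: ¬◇□p is F, ¬p is F. ✗
w2: ¬◇□p is F, ¬p is F. ✗
w3: ¬◇□p is F, ¬p is F. ✗
w4: ¬◇□p is T, ¬p is F. ✓
w5: ¬◇□p is F, ¬p is T. ✓
w6: ¬◇□p is T, ¬p is F. ✓
w7: ¬◇□p is T, ¬p is T. ✓
— 5 worlds.
For ◇¬(◇p ∨ ¬p):
w0: successors {w1, w2, w3}; ¬(◇p ∨ ¬p) there: w1:F, w2:T, w3:T. ✓
w1: successors {w4}; ¬(◇p ∨ ¬p) there: w4:T. ✓
w2: successors {w7}; ¬(◇p ∨ ¬p) there: w7:F. ✗
w3: successors {w5, w7}; ¬(◇p ∨ ¬p) there: w5:F, w7:F. ✗
w4: no successors, so ◇¬(◇p ∨ ¬p) fails. ✗
w5: successors {w6}; ¬(◇p ∨ ¬p) there: w6:T. ✓
w6: no successors, so ◇¬(◇p ∨ ¬p) fails. ✗
w7: no successors, so ◇¬(◇p ∨ ¬p) fails. ✗
— 3 worlds.

5 and 3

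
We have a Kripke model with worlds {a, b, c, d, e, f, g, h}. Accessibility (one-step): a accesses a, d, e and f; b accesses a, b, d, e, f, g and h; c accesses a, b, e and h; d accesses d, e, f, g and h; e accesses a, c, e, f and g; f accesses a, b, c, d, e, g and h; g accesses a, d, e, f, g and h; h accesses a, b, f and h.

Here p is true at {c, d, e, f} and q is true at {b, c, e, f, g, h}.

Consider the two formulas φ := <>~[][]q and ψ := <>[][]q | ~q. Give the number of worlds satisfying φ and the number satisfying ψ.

For <>~[][]q:
a: successors {a, d, e, f}; ~[][]q there: a:T, d:T, e:T, f:T. ✓
b: successors {a, b, d, e, f, g, h}; ~[][]q there: a:T, b:T, d:T, e:T, f:T, g:T, h:T. ✓
c: successors {a, b, e, h}; ~[][]q there: a:T, b:T, e:T, h:T. ✓
d: successors {d, e, f, g, h}; ~[][]q there: d:T, e:T, f:T, g:T, h:T. ✓
e: successors {a, c, e, f, g}; ~[][]q there: a:T, c:T, e:T, f:T, g:T. ✓
f: successors {a, b, c, d, e, g, h}; ~[][]q there: a:T, b:T, c:T, d:T, e:T, g:T, h:T. ✓
g: successors {a, d, e, f, g, h}; ~[][]q there: a:T, d:T, e:T, f:T, g:T, h:T. ✓
h: successors {a, b, f, h}; ~[][]q there: a:T, b:T, f:T, h:T. ✓
— 8 worlds.
For <>[][]q | ~q:
a: <>[][]q is F, ~q is T. ✓
b: <>[][]q is F, ~q is F. ✗
c: <>[][]q is F, ~q is F. ✗
d: <>[][]q is F, ~q is T. ✓
e: <>[][]q is F, ~q is F. ✗
f: <>[][]q is F, ~q is F. ✗
g: <>[][]q is F, ~q is F. ✗
h: <>[][]q is F, ~q is F. ✗
— 2 worlds.

8 and 2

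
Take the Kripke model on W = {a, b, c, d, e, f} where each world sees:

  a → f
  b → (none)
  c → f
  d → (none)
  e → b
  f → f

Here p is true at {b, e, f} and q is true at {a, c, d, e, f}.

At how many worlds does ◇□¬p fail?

a: successors {f}; □¬p there: f:F. ✗
b: no successors, so ◇□¬p fails. ✗
c: successors {f}; □¬p there: f:F. ✗
d: no successors, so ◇□¬p fails. ✗
e: successors {b}; □¬p there: b:T. ✓
f: successors {f}; □¬p there: f:F. ✗
Satisfying worlds: {e}.
So ◇□¬p fails at the other 5 worlds.

5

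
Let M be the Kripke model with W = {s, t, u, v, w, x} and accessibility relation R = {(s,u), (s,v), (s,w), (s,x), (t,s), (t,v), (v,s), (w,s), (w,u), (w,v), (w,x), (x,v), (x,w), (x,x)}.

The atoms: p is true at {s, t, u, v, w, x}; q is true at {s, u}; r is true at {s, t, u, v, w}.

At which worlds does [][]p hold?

s: successors {u, v, w, x}; []p there: u:T, v:T, w:T, x:T. ✓
t: successors {s, v}; []p there: s:T, v:T. ✓
u: no successors, so [][]p holds vacuously. ✓
v: successors {s}; []p there: s:T. ✓
w: successors {s, u, v, x}; []p there: s:T, u:T, v:T, x:T. ✓
x: successors {v, w, x}; []p there: v:T, w:T, x:T. ✓

{s, t, u, v, w, x}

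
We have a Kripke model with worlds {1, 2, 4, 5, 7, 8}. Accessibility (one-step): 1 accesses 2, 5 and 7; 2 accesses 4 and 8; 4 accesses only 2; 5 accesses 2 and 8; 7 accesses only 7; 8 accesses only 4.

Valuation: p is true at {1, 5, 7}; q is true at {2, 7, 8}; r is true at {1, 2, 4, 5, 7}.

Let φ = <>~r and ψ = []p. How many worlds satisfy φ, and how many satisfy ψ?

For <>~r:
1: successors {2, 5, 7}; ~r there: 2:F, 5:F, 7:F. ✗
2: successors {4, 8}; ~r there: 4:F, 8:T. ✓
4: successors {2}; ~r there: 2:F. ✗
5: successors {2, 8}; ~r there: 2:F, 8:T. ✓
7: successors {7}; ~r there: 7:F. ✗
8: successors {4}; ~r there: 4:F. ✗
— 2 worlds.
For []p:
1: successors {2, 5, 7}; p there: 2:F, 5:T, 7:T. ✗
2: successors {4, 8}; p there: 4:F, 8:F. ✗
4: successors {2}; p there: 2:F. ✗
5: successors {2, 8}; p there: 2:F, 8:F. ✗
7: successors {7}; p there: 7:T. ✓
8: successors {4}; p there: 4:F. ✗
— 1 world.

2 and 1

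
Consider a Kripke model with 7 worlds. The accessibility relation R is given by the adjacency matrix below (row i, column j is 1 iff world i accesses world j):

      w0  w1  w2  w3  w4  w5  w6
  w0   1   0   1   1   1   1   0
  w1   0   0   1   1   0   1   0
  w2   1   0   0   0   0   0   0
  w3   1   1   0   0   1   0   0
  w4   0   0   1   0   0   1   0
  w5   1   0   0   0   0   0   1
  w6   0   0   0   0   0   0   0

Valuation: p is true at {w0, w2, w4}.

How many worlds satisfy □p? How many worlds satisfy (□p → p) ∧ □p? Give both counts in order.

2 and 1

For □p:
w0: successors {w0, w2, w3, w4, w5}; p there: w0:T, w2:T, w3:F, w4:T, w5:F. ✗
w1: successors {w2, w3, w5}; p there: w2:T, w3:F, w5:F. ✗
w2: successors {w0}; p there: w0:T. ✓
w3: successors {w0, w1, w4}; p there: w0:T, w1:F, w4:T. ✗
w4: successors {w2, w5}; p there: w2:T, w5:F. ✗
w5: successors {w0, w6}; p there: w0:T, w6:F. ✗
w6: no successors, so □p holds vacuously. ✓
— 2 worlds.
For (□p → p) ∧ □p:
w0: □p → p is T, □p is F. ✗
w1: □p → p is T, □p is F. ✗
w2: □p → p is T, □p is T. ✓
w3: □p → p is T, □p is F. ✗
w4: □p → p is T, □p is F. ✗
w5: □p → p is T, □p is F. ✗
w6: □p → p is F, □p is T. ✗
— 1 world.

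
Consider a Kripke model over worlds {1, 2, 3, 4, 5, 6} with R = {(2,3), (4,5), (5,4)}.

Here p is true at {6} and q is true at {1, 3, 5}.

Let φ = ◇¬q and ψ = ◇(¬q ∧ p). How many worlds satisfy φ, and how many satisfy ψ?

1 and 0

For ◇¬q:
1: no successors, so ◇¬q fails. ✗
2: successors {3}; ¬q there: 3:F. ✗
3: no successors, so ◇¬q fails. ✗
4: successors {5}; ¬q there: 5:F. ✗
5: successors {4}; ¬q there: 4:T. ✓
6: no successors, so ◇¬q fails. ✗
— 1 world.
For ◇(¬q ∧ p):
1: no successors, so ◇(¬q ∧ p) fails. ✗
2: successors {3}; ¬q ∧ p there: 3:F. ✗
3: no successors, so ◇(¬q ∧ p) fails. ✗
4: successors {5}; ¬q ∧ p there: 5:F. ✗
5: successors {4}; ¬q ∧ p there: 4:F. ✗
6: no successors, so ◇(¬q ∧ p) fails. ✗
— 0 worlds.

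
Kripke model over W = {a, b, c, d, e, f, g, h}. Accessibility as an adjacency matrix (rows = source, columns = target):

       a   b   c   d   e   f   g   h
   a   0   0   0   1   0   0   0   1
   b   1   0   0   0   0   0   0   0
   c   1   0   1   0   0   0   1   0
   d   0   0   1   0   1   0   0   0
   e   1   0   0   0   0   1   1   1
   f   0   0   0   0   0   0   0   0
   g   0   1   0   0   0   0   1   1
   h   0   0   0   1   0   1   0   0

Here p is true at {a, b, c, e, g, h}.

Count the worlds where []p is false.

a: successors {d, h}; p there: d:F, h:T. ✗
b: successors {a}; p there: a:T. ✓
c: successors {a, c, g}; p there: a:T, c:T, g:T. ✓
d: successors {c, e}; p there: c:T, e:T. ✓
e: successors {a, f, g, h}; p there: a:T, f:F, g:T, h:T. ✗
f: no successors, so []p holds vacuously. ✓
g: successors {b, g, h}; p there: b:T, g:T, h:T. ✓
h: successors {d, f}; p there: d:F, f:F. ✗
Satisfying worlds: {b, c, d, f, g}.
So []p fails at the other 3 worlds.

3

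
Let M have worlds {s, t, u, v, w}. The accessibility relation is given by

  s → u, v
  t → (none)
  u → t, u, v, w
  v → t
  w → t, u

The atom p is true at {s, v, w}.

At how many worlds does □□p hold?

s: successors {u, v}; □p there: u:F, v:F. ✗
t: no successors, so □□p holds vacuously. ✓
u: successors {t, u, v, w}; □p there: t:T, u:F, v:F, w:F. ✗
v: successors {t}; □p there: t:T. ✓
w: successors {t, u}; □p there: t:T, u:F. ✗
Satisfying worlds: {t, v}.

2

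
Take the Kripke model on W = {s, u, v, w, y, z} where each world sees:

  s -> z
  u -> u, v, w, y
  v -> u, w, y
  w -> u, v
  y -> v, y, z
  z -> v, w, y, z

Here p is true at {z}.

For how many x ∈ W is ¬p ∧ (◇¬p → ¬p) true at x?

s: ¬p is T, ◇¬p → ¬p is T. ✓
u: ¬p is T, ◇¬p → ¬p is T. ✓
v: ¬p is T, ◇¬p → ¬p is T. ✓
w: ¬p is T, ◇¬p → ¬p is T. ✓
y: ¬p is T, ◇¬p → ¬p is T. ✓
z: ¬p is F, ◇¬p → ¬p is F. ✗
Satisfying worlds: {s, u, v, w, y}.

5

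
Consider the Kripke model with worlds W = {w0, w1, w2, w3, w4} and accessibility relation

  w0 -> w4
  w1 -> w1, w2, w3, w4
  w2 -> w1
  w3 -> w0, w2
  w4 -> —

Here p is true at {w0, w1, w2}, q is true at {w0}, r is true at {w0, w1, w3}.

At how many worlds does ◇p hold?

3

w0: successors {w4}; p there: w4:F. ✗
w1: successors {w1, w2, w3, w4}; p there: w1:T, w2:T, w3:F, w4:F. ✓
w2: successors {w1}; p there: w1:T. ✓
w3: successors {w0, w2}; p there: w0:T, w2:T. ✓
w4: no successors, so ◇p fails. ✗
Satisfying worlds: {w1, w2, w3}.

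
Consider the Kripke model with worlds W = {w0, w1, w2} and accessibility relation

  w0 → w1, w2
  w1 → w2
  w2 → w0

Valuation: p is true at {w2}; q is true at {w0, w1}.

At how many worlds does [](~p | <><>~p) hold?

3

w0: successors {w1, w2}; ~p | <><>~p there: w1:T, w2:T. ✓
w1: successors {w2}; ~p | <><>~p there: w2:T. ✓
w2: successors {w0}; ~p | <><>~p there: w0:T. ✓
Satisfying worlds: {w0, w1, w2}.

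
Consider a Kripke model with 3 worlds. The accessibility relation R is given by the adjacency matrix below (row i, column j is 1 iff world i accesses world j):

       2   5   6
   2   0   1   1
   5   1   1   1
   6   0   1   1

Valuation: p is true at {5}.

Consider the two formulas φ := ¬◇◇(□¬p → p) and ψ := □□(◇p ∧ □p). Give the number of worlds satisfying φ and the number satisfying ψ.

For ¬◇◇(□¬p → p):
2: ◇◇(□¬p → p) is T. ✗
5: ◇◇(□¬p → p) is T. ✗
6: ◇◇(□¬p → p) is T. ✗
— 0 worlds.
For □□(◇p ∧ □p):
2: successors {5, 6}; □(◇p ∧ □p) there: 5:F, 6:F. ✗
5: successors {2, 5, 6}; □(◇p ∧ □p) there: 2:F, 5:F, 6:F. ✗
6: successors {5, 6}; □(◇p ∧ □p) there: 5:F, 6:F. ✗
— 0 worlds.

0 and 0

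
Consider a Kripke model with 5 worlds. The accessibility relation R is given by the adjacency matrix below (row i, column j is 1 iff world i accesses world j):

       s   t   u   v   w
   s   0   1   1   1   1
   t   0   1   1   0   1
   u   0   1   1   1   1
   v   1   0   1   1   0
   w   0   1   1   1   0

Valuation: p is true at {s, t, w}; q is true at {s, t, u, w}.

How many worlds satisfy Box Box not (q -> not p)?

0

s: successors {t, u, v, w}; Box not (q -> not p) there: t:F, u:F, v:F, w:F. ✗
t: successors {t, u, w}; Box not (q -> not p) there: t:F, u:F, w:F. ✗
u: successors {t, u, v, w}; Box not (q -> not p) there: t:F, u:F, v:F, w:F. ✗
v: successors {s, u, v}; Box not (q -> not p) there: s:F, u:F, v:F. ✗
w: successors {t, u, v}; Box not (q -> not p) there: t:F, u:F, v:F. ✗
Satisfying worlds: ∅.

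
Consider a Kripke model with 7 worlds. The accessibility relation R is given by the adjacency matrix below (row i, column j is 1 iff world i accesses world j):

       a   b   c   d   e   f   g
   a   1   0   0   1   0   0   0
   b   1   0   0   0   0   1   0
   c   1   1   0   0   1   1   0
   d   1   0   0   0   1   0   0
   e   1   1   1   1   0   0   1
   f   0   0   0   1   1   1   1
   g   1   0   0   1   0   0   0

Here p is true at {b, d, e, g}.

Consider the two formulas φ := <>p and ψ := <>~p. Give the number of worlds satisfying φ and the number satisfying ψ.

For <>p:
a: successors {a, d}; p there: a:F, d:T. ✓
b: successors {a, f}; p there: a:F, f:F. ✗
c: successors {a, b, e, f}; p there: a:F, b:T, e:T, f:F. ✓
d: successors {a, e}; p there: a:F, e:T. ✓
e: successors {a, b, c, d, g}; p there: a:F, b:T, c:F, d:T, g:T. ✓
f: successors {d, e, f, g}; p there: d:T, e:T, f:F, g:T. ✓
g: successors {a, d}; p there: a:F, d:T. ✓
— 6 worlds.
For <>~p:
a: successors {a, d}; ~p there: a:T, d:F. ✓
b: successors {a, f}; ~p there: a:T, f:T. ✓
c: successors {a, b, e, f}; ~p there: a:T, b:F, e:F, f:T. ✓
d: successors {a, e}; ~p there: a:T, e:F. ✓
e: successors {a, b, c, d, g}; ~p there: a:T, b:F, c:T, d:F, g:F. ✓
f: successors {d, e, f, g}; ~p there: d:F, e:F, f:T, g:F. ✓
g: successors {a, d}; ~p there: a:T, d:F. ✓
— 7 worlds.

6 and 7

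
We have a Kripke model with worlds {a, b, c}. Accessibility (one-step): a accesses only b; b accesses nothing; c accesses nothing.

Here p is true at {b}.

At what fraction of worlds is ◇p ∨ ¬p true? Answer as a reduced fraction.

2/3

a: ◇p is T, ¬p is T. ✓
b: ◇p is F, ¬p is F. ✗
c: ◇p is F, ¬p is T. ✓
That's 2 of 3 worlds, so 2/3.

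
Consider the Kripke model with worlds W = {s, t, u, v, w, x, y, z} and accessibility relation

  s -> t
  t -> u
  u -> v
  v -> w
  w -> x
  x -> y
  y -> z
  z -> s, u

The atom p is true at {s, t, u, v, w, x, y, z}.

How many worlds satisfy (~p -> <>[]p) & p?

8

s: ~p -> <>[]p is T, p is T. ✓
t: ~p -> <>[]p is T, p is T. ✓
u: ~p -> <>[]p is T, p is T. ✓
v: ~p -> <>[]p is T, p is T. ✓
w: ~p -> <>[]p is T, p is T. ✓
x: ~p -> <>[]p is T, p is T. ✓
y: ~p -> <>[]p is T, p is T. ✓
z: ~p -> <>[]p is T, p is T. ✓
Satisfying worlds: {s, t, u, v, w, x, y, z}.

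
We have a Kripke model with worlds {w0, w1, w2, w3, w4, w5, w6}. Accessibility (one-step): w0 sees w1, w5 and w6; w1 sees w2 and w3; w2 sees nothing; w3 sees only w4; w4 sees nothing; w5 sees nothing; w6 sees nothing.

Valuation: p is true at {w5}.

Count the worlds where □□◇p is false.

2

w0: successors {w1, w5, w6}; □◇p there: w1:F, w5:T, w6:T. ✗
w1: successors {w2, w3}; □◇p there: w2:T, w3:F. ✗
w2: no successors, so □□◇p holds vacuously. ✓
w3: successors {w4}; □◇p there: w4:T. ✓
w4: no successors, so □□◇p holds vacuously. ✓
w5: no successors, so □□◇p holds vacuously. ✓
w6: no successors, so □□◇p holds vacuously. ✓
Satisfying worlds: {w2, w3, w4, w5, w6}.
So □□◇p fails at the other 2 worlds.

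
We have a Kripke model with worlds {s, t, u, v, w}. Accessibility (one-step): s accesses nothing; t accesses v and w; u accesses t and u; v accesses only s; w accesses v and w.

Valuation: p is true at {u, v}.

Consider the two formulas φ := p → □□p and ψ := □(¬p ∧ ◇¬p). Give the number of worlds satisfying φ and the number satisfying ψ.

For p → □□p:
s: p is F, □□p is T. ✓
t: p is F, □□p is F. ✓
u: p is T, □□p is F. ✗
v: p is T, □□p is T. ✓
w: p is F, □□p is F. ✓
— 4 worlds.
For □(¬p ∧ ◇¬p):
s: no successors, so □(¬p ∧ ◇¬p) holds vacuously. ✓
t: successors {v, w}; ¬p ∧ ◇¬p there: v:F, w:T. ✗
u: successors {t, u}; ¬p ∧ ◇¬p there: t:T, u:F. ✗
v: successors {s}; ¬p ∧ ◇¬p there: s:F. ✗
w: successors {v, w}; ¬p ∧ ◇¬p there: v:F, w:T. ✗
— 1 world.

4 and 1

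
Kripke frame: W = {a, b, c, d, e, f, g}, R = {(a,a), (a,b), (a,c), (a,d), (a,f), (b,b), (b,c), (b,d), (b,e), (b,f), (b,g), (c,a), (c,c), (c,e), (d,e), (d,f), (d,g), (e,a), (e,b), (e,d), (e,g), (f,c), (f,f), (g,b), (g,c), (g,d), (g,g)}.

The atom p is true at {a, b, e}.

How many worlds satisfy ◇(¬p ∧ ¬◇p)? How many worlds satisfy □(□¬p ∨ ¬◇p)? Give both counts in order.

For ◇(¬p ∧ ¬◇p):
a: successors {a, b, c, d, f}; ¬p ∧ ¬◇p there: a:F, b:F, c:F, d:F, f:T. ✓
b: successors {b, c, d, e, f, g}; ¬p ∧ ¬◇p there: b:F, c:F, d:F, e:F, f:T, g:F. ✓
c: successors {a, c, e}; ¬p ∧ ¬◇p there: a:F, c:F, e:F. ✗
d: successors {e, f, g}; ¬p ∧ ¬◇p there: e:F, f:T, g:F. ✓
e: successors {a, b, d, g}; ¬p ∧ ¬◇p there: a:F, b:F, d:F, g:F. ✗
f: successors {c, f}; ¬p ∧ ¬◇p there: c:F, f:T. ✓
g: successors {b, c, d, g}; ¬p ∧ ¬◇p there: b:F, c:F, d:F, g:F. ✗
— 4 worlds.
For □(□¬p ∨ ¬◇p):
a: successors {a, b, c, d, f}; □¬p ∨ ¬◇p there: a:F, b:F, c:F, d:F, f:T. ✗
b: successors {b, c, d, e, f, g}; □¬p ∨ ¬◇p there: b:F, c:F, d:F, e:F, f:T, g:F. ✗
c: successors {a, c, e}; □¬p ∨ ¬◇p there: a:F, c:F, e:F. ✗
d: successors {e, f, g}; □¬p ∨ ¬◇p there: e:F, f:T, g:F. ✗
e: successors {a, b, d, g}; □¬p ∨ ¬◇p there: a:F, b:F, d:F, g:F. ✗
f: successors {c, f}; □¬p ∨ ¬◇p there: c:F, f:T. ✗
g: successors {b, c, d, g}; □¬p ∨ ¬◇p there: b:F, c:F, d:F, g:F. ✗
— 0 worlds.

4 and 0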